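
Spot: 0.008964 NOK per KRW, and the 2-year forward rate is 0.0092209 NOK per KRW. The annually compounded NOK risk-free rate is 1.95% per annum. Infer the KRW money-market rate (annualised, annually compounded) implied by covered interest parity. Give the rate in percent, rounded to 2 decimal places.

T = 2 years.
F/S = 0.0092209/0.008964 = 1.0286591 = (growth of NOK) / (growth of KRW).
The NOK side grows by (1 + 0.0195)^2 = 1.0393803.
That pins the KRW growth at 1.0104225.
r = 1.0104225^(1/2) − 1 = 0.005198 → 0.52%.

0.52%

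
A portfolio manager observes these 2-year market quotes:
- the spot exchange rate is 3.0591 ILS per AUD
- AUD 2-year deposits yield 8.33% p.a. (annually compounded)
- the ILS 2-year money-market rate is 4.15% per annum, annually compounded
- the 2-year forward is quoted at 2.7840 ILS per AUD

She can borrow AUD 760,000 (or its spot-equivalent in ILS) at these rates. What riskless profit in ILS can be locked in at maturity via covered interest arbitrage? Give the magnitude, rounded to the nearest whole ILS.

T = 2 years.
Invest the AUD and cover forward: 760,000 × 1.17353889 × 2.7840 = ILS 2,483,020.53.
Convert at spot and invest in ILS: 760,000 × 3.0591 × 1.08472225 = ILS 2,521,888.11.
The quoted forward undervalues AUD, so borrow AUD, convert to ILS at spot, deposit the ILS at 4.15%, and buy AUD forward at 2.7840 to cover the loan.
Profit = 2,521,888.11 − 2,483,020.53 = ILS 38,868.

ILS 38,868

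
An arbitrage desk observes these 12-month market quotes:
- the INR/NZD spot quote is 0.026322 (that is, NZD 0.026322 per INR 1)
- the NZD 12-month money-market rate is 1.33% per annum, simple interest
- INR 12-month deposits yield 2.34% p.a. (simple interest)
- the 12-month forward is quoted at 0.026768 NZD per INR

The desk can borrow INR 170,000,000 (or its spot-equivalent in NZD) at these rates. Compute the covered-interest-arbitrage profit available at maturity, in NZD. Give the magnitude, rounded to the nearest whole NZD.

NZD 122,789

T = 1 year.
Route A — deposit INR, sell forward: 170,000,000 × 1.023400 × 0.026768 = NZD 4,657,043.10.
Route B — convert at spot, deposit NZD: 170,000,000 × 0.026322 × 1.013300 = NZD 4,534,254.04.
The quoted forward overvalues INR, so borrow NZD, buy INR at spot, deposit the INR at 2.34%, and sell the proceeds forward at 0.026768.
The gap between the two covered legs is NZD 122,789.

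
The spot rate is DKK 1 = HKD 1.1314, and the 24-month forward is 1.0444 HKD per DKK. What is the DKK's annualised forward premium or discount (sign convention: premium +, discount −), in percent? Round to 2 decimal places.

-3.84%

T = 2 years.
(F − S)/S = (1.0444 − 1.1314)/1.1314 = -0.0768959.
Per annum: -0.0768959 / 2 = -0.038448 = -3.84%.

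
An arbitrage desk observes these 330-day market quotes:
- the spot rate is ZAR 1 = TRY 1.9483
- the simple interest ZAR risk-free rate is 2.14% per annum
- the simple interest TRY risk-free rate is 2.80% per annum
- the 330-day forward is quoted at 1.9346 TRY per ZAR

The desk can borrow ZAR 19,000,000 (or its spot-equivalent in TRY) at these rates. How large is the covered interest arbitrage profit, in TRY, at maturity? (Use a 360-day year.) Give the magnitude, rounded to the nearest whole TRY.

TRY 489,363

T = 330/360 years.
Invest the ZAR and cover forward: 19,000,000 × 1.0196166667 × 1.9346 = TRY 37,478,457.66.
Convert at spot and invest in TRY: 19,000,000 × 1.9483 × 1.0256666667 = TRY 37,967,820.97.
The quoted forward undervalues ZAR, so borrow ZAR, convert to TRY at spot, deposit the TRY at 2.80%, and buy ZAR forward at 1.9346 to cover the loan.
The gap between the two covered legs is TRY 489,363.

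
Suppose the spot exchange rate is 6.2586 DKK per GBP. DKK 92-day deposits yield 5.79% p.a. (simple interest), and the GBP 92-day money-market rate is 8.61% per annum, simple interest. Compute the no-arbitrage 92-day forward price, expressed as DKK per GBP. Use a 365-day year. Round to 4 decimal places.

T = 92/365 years.
Growth of 1 DKK over T: 1 + 0.0579×92/365 = 1.014594.
GBP accumulates by 1 + 0.0861×92/365 = 1.0217019.
So F = 6.2586 × 1.014594 / 1.0217019 = 6.215059 (DKK/GBP).

6.2151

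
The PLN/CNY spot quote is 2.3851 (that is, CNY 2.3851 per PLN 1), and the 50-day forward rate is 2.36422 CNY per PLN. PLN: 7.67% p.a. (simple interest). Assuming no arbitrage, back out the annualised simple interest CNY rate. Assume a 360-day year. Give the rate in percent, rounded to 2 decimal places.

1.30%

T = 50/360 years.
By CIP, F/S equals the CNY-to-PLN growth ratio: 2.36422/2.3851 = 0.9912457.
The PLN side grows by 1 + 0.0767×50/360 = 1.0106528.
That pins the CNY growth at 1.0018052.
(1.0018052 − 1)/T = 0.012997, i.e. 1.30%.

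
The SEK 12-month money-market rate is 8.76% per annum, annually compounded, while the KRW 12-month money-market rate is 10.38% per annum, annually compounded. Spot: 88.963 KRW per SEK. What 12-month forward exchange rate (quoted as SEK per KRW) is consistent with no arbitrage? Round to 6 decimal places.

0.011076

T = 1 year.
KRW accumulates by (1 + 0.1038)^1 = 1.103800.
SEK accumulates by (1 + 0.0876)^1 = 1.087600.
CIP: F = S · (grow KRW)/(grow SEK) = 88.963 × 1.103800/1.087600 = 90.28812 KRW per SEK.
Invert for SEK per KRW: 1 / 90.28812 = 0.011076.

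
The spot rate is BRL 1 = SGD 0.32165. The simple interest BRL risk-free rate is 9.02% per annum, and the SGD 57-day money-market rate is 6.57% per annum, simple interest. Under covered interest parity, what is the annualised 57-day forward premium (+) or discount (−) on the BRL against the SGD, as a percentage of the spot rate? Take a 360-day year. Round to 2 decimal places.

T = 57/360 years.
No-arbitrage forward: 0.32165 × 1.0104025 / 1.0142817 = 0.32041982 SGD/BRL.
(F − S)/S ÷ T = (0.32041982 − 0.32165)/0.32165/(57/360) = -0.024155 → -2.42%.

-2.42%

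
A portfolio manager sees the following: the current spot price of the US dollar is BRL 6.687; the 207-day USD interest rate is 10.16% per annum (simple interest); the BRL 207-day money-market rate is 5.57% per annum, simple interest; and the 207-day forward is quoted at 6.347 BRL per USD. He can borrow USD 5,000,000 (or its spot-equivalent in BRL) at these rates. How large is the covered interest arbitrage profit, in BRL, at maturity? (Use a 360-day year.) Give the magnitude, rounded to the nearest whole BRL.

BRL 916,881

T = 207/360 years.
Route A — deposit USD, sell forward: 5,000,000 × 1.058420 × 6.347 = BRL 33,588,958.70.
Route B — convert at spot, deposit BRL: 5,000,000 × 6.687 × 1.0320275 = BRL 34,505,839.46.
The quoted forward undervalues USD, so borrow USD, convert to BRL at spot, deposit the BRL at 5.57%, and buy USD forward at 6.347 to cover the loan.
Arbitrage profit = |33,588,958.70 − 34,505,839.46| = BRL 916,881.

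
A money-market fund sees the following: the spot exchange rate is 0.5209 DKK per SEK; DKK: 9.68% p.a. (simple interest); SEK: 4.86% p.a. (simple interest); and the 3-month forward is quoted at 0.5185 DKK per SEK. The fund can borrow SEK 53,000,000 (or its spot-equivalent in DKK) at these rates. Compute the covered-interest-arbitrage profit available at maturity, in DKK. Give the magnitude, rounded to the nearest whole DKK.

DKK 461,418

T = 3/12 years.
Keep in SEK, deliver into the forward: 53,000,000·1.012150·0.5185 = DKK 27,814,388.08.
Swap to DKK now, deposit: 53,000,000·0.5209·1.024200 = DKK 28,275,806.34.
The quoted forward undervalues SEK, so borrow SEK, convert to DKK at spot, deposit the DKK at 9.68%, and buy SEK forward at 0.5185 to cover the loan.
The gap between the two covered legs is DKK 461,418.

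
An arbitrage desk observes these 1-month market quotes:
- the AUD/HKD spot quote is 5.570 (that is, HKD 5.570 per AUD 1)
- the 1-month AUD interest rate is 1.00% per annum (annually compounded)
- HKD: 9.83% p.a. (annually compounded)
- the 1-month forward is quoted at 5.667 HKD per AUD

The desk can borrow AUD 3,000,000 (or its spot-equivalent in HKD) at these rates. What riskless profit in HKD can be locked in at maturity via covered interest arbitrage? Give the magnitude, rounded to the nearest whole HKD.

T = 1/12 years.
Keep in AUD, deliver into the forward: 3,000,000·1.0008295381·5.667 = HKD 17,015,102.98.
Swap to HKD now, deposit: 3,000,000·5.570·1.0078442335 = HKD 16,841,077.14.
The quoted forward overvalues AUD, so borrow HKD, buy AUD at spot, deposit the AUD at 1.00%, and sell the proceeds forward at 5.667.
Profit = 17,015,102.98 − 16,841,077.14 = HKD 174,026.

HKD 174,026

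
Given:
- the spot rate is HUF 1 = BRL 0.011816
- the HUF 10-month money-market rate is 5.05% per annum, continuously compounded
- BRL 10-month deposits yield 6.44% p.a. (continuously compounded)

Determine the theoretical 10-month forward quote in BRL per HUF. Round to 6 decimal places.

0.011954

T = 10/12 years.
BRL growth factor: e^(0.0644×10/12) = 1.0551328.
Growth of 1 HUF over T: e^(0.0505×10/12) = 1.0429814.
CIP: F = S · (grow BRL)/(grow HUF) = 0.011816 × 1.0551328/1.0429814 = 0.01195366 BRL per HUF.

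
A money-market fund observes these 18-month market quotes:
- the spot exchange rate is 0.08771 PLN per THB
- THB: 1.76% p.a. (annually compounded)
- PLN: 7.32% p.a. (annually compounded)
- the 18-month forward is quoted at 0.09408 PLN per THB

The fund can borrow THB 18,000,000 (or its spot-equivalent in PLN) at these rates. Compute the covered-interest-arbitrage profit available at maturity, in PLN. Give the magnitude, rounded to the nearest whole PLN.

T = 18/12 years.
Route A — deposit THB, sell forward: 18,000,000 × 1.026515821 × 0.09408 = PLN 1,738,342.95.
Route B — convert at spot, deposit PLN: 18,000,000 × 0.08771 × 1.111785475 = PLN 1,755,264.67.
The quoted forward undervalues THB, so borrow THB, convert to PLN at spot, deposit the PLN at 7.32%, and buy THB forward at 0.09408 to cover the loan.
Profit = 1,755,264.67 − 1,738,342.95 = PLN 16,922.

PLN 16,922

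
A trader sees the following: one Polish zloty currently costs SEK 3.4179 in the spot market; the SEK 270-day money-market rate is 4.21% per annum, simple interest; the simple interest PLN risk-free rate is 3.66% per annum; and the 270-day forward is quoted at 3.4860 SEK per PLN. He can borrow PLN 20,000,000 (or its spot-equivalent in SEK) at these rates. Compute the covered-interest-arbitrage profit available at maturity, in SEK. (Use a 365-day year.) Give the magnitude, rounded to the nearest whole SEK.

T = 270/365 years.
Route A — deposit PLN, sell forward: 20,000,000 × 1.0270739726 × 3.4860 = SEK 71,607,597.37.
Route B — convert at spot, deposit SEK: 20,000,000 × 3.4179 × 1.0311424658 = SEK 70,486,836.68.
The quoted forward overvalues PLN, so borrow SEK, buy PLN at spot, deposit the PLN at 3.66%, and sell the proceeds forward at 3.4860.
The gap between the two covered legs is SEK 1,120,761.

SEK 1,120,761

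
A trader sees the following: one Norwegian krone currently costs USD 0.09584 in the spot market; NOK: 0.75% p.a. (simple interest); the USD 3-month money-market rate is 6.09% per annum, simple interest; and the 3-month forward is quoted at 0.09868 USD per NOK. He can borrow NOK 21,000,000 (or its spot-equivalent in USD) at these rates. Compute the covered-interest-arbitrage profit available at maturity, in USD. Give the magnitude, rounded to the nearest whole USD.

T = 3/12 years.
Route A — deposit NOK, sell forward: 21,000,000 × 1.001875 × 0.09868 = USD 2,076,165.53.
Route B — convert at spot, deposit USD: 21,000,000 × 0.09584 × 1.015225 = USD 2,043,282.44.
The quoted forward overvalues NOK, so borrow USD, buy NOK at spot, deposit the NOK at 0.75%, and sell the proceeds forward at 0.09868.
The gap between the two covered legs is USD 32,883.

USD 32,883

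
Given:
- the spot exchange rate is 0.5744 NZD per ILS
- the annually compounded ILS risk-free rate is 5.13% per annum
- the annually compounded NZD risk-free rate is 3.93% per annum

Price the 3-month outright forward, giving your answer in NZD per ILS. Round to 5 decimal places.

0.57275

T = 3/12 years.
Growth of 1 NZD over T: (1 + 0.0393)^(3/12) = 1.0096834.
ILS growth factor: (1 + 0.0513)^(3/12) = 1.0125854.
CIP: F = S · (grow NZD)/(grow ILS) = 0.5744 × 1.0096834/1.0125854 = 0.5727538 NZD per ILS.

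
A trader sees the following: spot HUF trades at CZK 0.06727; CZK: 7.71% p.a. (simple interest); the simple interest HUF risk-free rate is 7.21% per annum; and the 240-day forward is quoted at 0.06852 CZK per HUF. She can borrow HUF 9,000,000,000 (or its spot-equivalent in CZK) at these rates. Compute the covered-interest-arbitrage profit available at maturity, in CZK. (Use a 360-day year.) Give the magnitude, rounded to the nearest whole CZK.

CZK 9,772,650

T = 240/360 years.
Invest the HUF and cover forward: 9,000,000,000 × 1.04806666667 × 0.06852 = CZK 646,321,752.00.
Convert at spot and invest in CZK: 9,000,000,000 × 0.06727 × 1.051400 = CZK 636,549,102.00.
The quoted forward overvalues HUF, so borrow CZK, buy HUF at spot, deposit the HUF at 7.21%, and sell the proceeds forward at 0.06852.
Profit = 646,321,752.00 − 636,549,102.00 = CZK 9,772,650.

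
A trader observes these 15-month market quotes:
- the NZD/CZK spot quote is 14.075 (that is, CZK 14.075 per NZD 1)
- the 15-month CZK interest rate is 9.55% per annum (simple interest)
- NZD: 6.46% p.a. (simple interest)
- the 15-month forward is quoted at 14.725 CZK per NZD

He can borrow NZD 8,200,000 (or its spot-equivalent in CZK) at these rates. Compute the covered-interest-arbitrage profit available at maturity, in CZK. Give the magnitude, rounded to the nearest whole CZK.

CZK 1,302,493

T = 15/12 years.
Keep in NZD, deliver into the forward: 8,200,000·1.080750·14.725 = CZK 130,495,158.75.
Swap to CZK now, deposit: 8,200,000·14.075·1.119375 = CZK 129,192,665.63.
The quoted forward overvalues NZD, so borrow CZK, buy NZD at spot, deposit the NZD at 6.46%, and sell the proceeds forward at 14.725.
Arbitrage profit = |130,495,158.75 − 129,192,665.63| = CZK 1,302,493.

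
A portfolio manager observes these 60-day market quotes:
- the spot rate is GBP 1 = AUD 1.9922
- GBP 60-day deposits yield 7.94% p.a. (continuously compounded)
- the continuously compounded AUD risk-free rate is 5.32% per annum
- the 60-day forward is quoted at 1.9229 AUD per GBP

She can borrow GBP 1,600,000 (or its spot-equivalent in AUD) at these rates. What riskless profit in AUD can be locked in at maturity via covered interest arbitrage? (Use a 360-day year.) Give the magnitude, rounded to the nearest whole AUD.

AUD 98,284

T = 60/360 years.
Route A — deposit GBP, sell forward: 1,600,000 × 1.013321281 × 1.9229 = AUD 3,117,624.79.
Route B — convert at spot, deposit AUD: 1,600,000 × 1.9922 × 1.008906092 = AUD 3,215,908.35.
The quoted forward undervalues GBP, so borrow GBP, convert to AUD at spot, deposit the AUD at 5.32%, and buy GBP forward at 1.9229 to cover the loan.
Profit = 3,215,908.35 − 3,117,624.79 = AUD 98,284.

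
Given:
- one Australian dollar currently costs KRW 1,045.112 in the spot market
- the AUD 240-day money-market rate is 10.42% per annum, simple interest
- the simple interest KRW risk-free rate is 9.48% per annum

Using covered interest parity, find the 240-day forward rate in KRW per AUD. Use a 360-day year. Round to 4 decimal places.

T = 240/360 years.
KRW accumulates by 1 + 0.0948×240/360 = 1.063200.
AUD accumulates by 1 + 0.1042×240/360 = 1.0694666667.
So F = 1045.112 × 1.063200 / 1.0694666667 = 1038.988042 (KRW/AUD).

1038.9880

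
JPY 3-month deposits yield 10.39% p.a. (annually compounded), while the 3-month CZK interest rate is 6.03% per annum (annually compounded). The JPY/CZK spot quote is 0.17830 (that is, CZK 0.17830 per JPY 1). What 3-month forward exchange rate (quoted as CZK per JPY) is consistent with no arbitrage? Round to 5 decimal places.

T = 3/12 years.
CZK growth factor: (1 + 0.0603)^(3/12) = 1.0147456.
JPY accumulates by (1 + 0.1039)^(3/12) = 1.0250202.
So F = 0.1783 × 1.0147456 / 1.0250202 = 0.1765128 (CZK/JPY).

0.17651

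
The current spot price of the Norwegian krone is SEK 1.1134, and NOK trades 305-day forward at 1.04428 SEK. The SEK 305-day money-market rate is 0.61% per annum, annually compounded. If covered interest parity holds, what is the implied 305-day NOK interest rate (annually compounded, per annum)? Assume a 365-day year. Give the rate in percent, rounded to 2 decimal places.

T = 305/365 years.
F/S = 1.04428/1.1134 = 0.9379199 = (growth of SEK) / (growth of NOK).
The SEK side grows by (1 + 0.0061)^(305/365) = 1.0050947.
That pins the NOK growth at 1.071621.
r = 1.071621^(365/305) − 1 = 0.086303 → 8.63%.

8.63%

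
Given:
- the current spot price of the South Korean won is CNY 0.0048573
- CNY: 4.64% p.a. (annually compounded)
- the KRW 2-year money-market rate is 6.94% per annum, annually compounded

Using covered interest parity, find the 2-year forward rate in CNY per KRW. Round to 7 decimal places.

0.0046506

T = 2 years.
Growth of 1 CNY over T: (1 + 0.0464)^2 = 1.094953.
KRW accumulates by (1 + 0.0694)^2 = 1.1436164.
CIP: F = S · (grow CNY)/(grow KRW) = 0.0048573 × 1.094953/1.1436164 = 0.004650611 CNY per KRW.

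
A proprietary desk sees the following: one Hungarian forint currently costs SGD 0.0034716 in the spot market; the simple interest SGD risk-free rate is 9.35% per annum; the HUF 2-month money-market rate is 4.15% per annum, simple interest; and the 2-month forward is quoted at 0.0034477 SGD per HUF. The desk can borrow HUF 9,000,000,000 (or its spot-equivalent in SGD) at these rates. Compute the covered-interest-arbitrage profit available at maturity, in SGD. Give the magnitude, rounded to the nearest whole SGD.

T = 2/12 years.
Invest the HUF and cover forward: 9,000,000,000 × 1.0069166667 × 0.0034477 = SGD 31,243,919.33.
Convert at spot and invest in SGD: 9,000,000,000 × 0.0034716 × 1.0155833333 = SGD 31,731,291.90.
The quoted forward undervalues HUF, so borrow HUF, convert to SGD at spot, deposit the SGD at 9.35%, and buy HUF forward at 0.0034477 to cover the loan.
Arbitrage profit = |31,243,919.33 − 31,731,291.90| = SGD 487,373.

SGD 487,373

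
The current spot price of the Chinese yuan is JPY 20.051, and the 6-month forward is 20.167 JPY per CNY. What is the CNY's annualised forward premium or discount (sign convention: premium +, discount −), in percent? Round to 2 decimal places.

T = 6/12 years.
CNY trades forward at +0.57852% vs spot over the period.
Annualise by dividing by T: 0.0057852 / (6/12) = 0.011570 → 1.16%.

+1.16%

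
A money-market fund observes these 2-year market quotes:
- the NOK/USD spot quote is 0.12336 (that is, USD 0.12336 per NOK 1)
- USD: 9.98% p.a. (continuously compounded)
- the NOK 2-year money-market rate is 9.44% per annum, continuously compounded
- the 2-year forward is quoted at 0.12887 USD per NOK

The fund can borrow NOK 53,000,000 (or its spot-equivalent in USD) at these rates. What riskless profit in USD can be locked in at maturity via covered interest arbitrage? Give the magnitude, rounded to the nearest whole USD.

USD 266,967

T = 2 years.
Invest the NOK and cover forward: 53,000,000 × 1.207799368 × 0.12887 = USD 8,249,402.54.
Convert at spot and invest in USD: 53,000,000 × 0.12336 × 1.220914295 = USD 7,982,435.33.
The quoted forward overvalues NOK, so borrow USD, buy NOK at spot, deposit the NOK at 9.44%, and sell the proceeds forward at 0.12887.
Arbitrage profit = |8,249,402.54 − 7,982,435.33| = USD 266,967.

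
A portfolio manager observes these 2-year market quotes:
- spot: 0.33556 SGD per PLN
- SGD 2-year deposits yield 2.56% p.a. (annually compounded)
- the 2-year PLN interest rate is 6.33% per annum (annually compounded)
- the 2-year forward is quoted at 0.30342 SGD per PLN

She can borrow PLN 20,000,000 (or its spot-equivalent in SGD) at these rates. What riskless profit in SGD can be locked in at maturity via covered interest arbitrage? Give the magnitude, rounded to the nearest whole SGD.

SGD 198,237

T = 2 years.
Route A — deposit PLN, sell forward: 20,000,000 × 1.13060689 × 0.30342 = SGD 6,860,974.85.
Route B — convert at spot, deposit SGD: 20,000,000 × 0.33556 × 1.05185536 = SGD 7,059,211.69.
The quoted forward undervalues PLN, so borrow PLN, convert to SGD at spot, deposit the SGD at 2.56%, and buy PLN forward at 0.30342 to cover the loan.
Profit = 7,059,211.69 − 6,860,974.85 = SGD 198,237.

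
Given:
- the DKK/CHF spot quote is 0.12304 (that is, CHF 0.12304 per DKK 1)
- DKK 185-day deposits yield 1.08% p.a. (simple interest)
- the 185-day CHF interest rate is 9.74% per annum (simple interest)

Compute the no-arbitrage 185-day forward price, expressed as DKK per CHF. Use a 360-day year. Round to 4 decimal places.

T = 185/360 years.
CHF growth factor: 1 + 0.0974×185/360 = 1.0500528.
Growth of 1 DKK over T: 1 + 0.0108×185/360 = 1.005550.
CIP: F = S · (grow CHF)/(grow DKK) = 0.12304 × 1.0500528/1.005550 = 0.1284854 CHF per DKK.
Invert for DKK per CHF: 1 / 0.1284854 = 7.7830.

7.7830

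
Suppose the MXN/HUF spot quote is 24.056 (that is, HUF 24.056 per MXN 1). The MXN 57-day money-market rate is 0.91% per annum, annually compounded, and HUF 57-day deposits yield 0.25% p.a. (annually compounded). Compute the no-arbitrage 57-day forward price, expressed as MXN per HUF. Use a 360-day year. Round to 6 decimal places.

T = 57/360 years.
HUF growth factor: (1 + 0.0025)^(57/360) = 1.0003954.
MXN accumulates by (1 + 0.0091)^(57/360) = 1.0014353.
CIP: F = S · (grow HUF)/(grow MXN) = 24.056 × 1.0003954/1.0014353 = 24.03102 HUF per MXN.
Invert for MXN per HUF: 1 / 24.03102 = 0.041613.

0.041613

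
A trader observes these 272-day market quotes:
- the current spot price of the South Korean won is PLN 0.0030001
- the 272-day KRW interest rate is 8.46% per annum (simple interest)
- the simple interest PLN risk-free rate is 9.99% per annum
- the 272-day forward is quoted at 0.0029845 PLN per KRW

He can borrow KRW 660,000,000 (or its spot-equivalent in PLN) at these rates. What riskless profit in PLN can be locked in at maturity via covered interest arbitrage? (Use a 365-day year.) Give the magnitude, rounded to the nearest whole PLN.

T = 272/365 years.
Route A — deposit KRW, sell forward: 660,000,000 × 1.063044384 × 0.0029845 = PLN 2,093,952.94.
Route B — convert at spot, deposit PLN: 660,000,000 × 0.0030001 × 1.074446027 = PLN 2,127,474.05.
The quoted forward undervalues KRW, so borrow KRW, convert to PLN at spot, deposit the PLN at 9.99%, and buy KRW forward at 0.0029845 to cover the loan.
The gap between the two covered legs is PLN 33,521.

PLN 33,521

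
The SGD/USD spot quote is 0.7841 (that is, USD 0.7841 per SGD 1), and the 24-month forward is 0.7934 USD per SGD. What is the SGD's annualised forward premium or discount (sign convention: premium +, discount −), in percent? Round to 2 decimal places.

+0.59%

T = 2 years.
Period premium: (0.7934 − 0.7841)/0.7841 = 0.0118607.
Per annum: 0.0118607 / 2 = 0.005930 = 0.59%.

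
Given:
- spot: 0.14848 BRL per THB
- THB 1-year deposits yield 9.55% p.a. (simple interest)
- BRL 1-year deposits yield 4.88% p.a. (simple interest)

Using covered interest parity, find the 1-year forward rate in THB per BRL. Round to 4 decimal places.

T = 1 year.
BRL accumulates by 1 + 0.0488×1 = 1.048800.
Growth of 1 THB over T: 1 + 0.0955×1 = 1.095500.
Forward (BRL per THB) = 0.14848 × 1.048800 / 1.095500 = 0.1421505.
Invert for THB per BRL: 1 / 0.1421505 = 7.0348.

7.0348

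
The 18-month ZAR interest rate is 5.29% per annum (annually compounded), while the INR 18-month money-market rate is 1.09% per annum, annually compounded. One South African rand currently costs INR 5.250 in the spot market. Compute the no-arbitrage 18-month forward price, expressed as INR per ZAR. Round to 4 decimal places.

4.9390

T = 18/12 years.
Growth of 1 INR over T: (1 + 0.0109)^(18/12) = 1.0163945.
Growth of 1 ZAR over T: (1 + 0.0529)^(18/12) = 1.0803903.
CIP: F = S · (grow INR)/(grow ZAR) = 5.25 × 1.0163945/1.0803903 = 4.939022 INR per ZAR.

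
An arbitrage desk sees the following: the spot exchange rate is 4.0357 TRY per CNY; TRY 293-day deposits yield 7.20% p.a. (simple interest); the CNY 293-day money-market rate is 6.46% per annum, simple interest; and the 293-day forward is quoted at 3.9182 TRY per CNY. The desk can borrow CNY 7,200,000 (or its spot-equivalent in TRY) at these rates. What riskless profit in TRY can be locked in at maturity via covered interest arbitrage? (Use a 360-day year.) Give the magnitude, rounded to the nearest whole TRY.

TRY 1,065,484

T = 293/360 years.
Invest the CNY and cover forward: 7,200,000 × 1.0525772222 × 3.9182 = TRY 29,694,298.12.
Convert at spot and invest in TRY: 7,200,000 × 4.0357 × 1.058600 = TRY 30,759,782.54.
The quoted forward undervalues CNY, so borrow CNY, convert to TRY at spot, deposit the TRY at 7.20%, and buy CNY forward at 3.9182 to cover the loan.
Arbitrage profit = |29,694,298.12 − 30,759,782.54| = TRY 1,065,484.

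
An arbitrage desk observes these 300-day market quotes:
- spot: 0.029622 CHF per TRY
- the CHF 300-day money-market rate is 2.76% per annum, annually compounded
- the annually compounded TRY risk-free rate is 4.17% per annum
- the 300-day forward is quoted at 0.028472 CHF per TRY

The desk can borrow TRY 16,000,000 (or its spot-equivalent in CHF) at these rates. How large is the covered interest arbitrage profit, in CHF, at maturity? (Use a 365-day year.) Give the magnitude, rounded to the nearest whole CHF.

T = 300/365 years.
Route A — deposit TRY, sell forward: 16,000,000 × 1.03414875 × 0.028472 = CHF 471,108.53.
Route B — convert at spot, deposit CHF: 16,000,000 × 0.029622 × 1.02262978 = CHF 484,677.43.
The quoted forward undervalues TRY, so borrow TRY, convert to CHF at spot, deposit the CHF at 2.76%, and buy TRY forward at 0.028472 to cover the loan.
Arbitrage profit = |471,108.53 − 484,677.43| = CHF 13,569.

CHF 13,569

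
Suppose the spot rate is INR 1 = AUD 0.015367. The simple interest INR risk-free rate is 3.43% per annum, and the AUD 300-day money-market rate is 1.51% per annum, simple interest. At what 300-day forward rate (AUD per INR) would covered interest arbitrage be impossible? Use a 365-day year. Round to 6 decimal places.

T = 300/365 years.
Growth of 1 AUD over T: 1 + 0.0151×300/365 = 1.012411.
INR accumulates by 1 + 0.0343×300/365 = 1.0281918.
CIP: F = S · (grow AUD)/(grow INR) = 0.015367 × 1.012411/1.0281918 = 0.01513115 AUD per INR.

0.015131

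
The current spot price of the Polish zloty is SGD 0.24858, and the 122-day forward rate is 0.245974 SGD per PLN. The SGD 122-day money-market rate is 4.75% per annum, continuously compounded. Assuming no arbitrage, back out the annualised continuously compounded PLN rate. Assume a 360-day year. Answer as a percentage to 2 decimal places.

T = 122/360 years.
By CIP, F/S equals the SGD-to-PLN growth ratio: 0.245974/0.24858 = 0.9895165.
SGD growth factor: e^(0.0475×122/360) = 1.0162275.
So the PLN growth factor = 1.026994.
r = ln(1.026994)/(122/360) = 0.078598 → 7.86%.

7.86%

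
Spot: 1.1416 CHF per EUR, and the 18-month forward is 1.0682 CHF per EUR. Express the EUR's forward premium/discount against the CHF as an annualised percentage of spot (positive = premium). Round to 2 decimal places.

-4.29%

T = 18/12 years.
EUR trades forward at -6.42957% vs spot over the period.
Per annum: -0.0642957 / (18/12) = -0.042864 = -4.29%.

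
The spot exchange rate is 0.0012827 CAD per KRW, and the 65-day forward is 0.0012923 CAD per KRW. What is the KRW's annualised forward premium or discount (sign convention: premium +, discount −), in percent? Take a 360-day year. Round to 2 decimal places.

+4.15%

T = 65/360 years.
KRW trades forward at +0.74842% vs spot over the period.
Per annum: 0.0074842 / (65/360) = 0.041451 = 4.15%.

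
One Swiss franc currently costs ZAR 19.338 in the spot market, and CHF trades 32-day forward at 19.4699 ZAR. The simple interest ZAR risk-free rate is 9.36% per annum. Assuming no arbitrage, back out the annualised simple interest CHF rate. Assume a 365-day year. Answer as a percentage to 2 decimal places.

1.57%

T = 32/365 years.
CIP gives F = S · g_ZAR/g_CHF, so g_ZAR/g_CHF = 19.4699/19.338 = 1.0068208.
ZAR growth factor: 1 + 0.0936×32/365 = 1.008206.
Hence g_CHF = 1.0013758.
(1.0013758 − 1)/T = 0.015693, i.e. 1.57%.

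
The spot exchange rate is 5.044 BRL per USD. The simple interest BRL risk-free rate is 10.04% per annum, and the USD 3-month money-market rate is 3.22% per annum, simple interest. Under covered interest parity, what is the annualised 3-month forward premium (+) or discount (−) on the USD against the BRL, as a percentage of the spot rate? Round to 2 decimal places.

T = 3/12 years.
F = S · g_BRL/g_USD = 5.044 × 1.025100/1.008050 = 5.129313.
(F − S)/S ÷ T = (5.129313 − 5.044)/5.044/(3/12) = 0.067655 → 6.77%.

+6.77%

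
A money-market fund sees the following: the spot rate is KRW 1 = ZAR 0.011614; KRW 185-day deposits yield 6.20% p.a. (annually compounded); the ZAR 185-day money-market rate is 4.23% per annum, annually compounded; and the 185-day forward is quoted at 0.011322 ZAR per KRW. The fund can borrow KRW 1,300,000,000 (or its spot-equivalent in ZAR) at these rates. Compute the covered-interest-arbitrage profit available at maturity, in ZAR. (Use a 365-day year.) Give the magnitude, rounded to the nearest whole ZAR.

T = 185/365 years.
Keep in KRW, deliver into the forward: 1,300,000,000·1.0309585232·0.011322 = ZAR 15,174,266.12.
Swap to ZAR now, deposit: 1,300,000,000·0.011614·1.0212206941 = ZAR 15,418,594.28.
The quoted forward undervalues KRW, so borrow KRW, convert to ZAR at spot, deposit the ZAR at 4.23%, and buy KRW forward at 0.011322 to cover the loan.
Profit = 15,418,594.28 − 15,174,266.12 = ZAR 244,328.

ZAR 244,328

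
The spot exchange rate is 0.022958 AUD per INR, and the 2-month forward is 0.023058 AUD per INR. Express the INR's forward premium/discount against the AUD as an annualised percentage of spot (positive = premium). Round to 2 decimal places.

T = 2/12 years.
Period premium: (0.023058 − 0.022958)/0.022958 = 0.0043558.
×(1/T) gives 2.61% p.a.

+2.61%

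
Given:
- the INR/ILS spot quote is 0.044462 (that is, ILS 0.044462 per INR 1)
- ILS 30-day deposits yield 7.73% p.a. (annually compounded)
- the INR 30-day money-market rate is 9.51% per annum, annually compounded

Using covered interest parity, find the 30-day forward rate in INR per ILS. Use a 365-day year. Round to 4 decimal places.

T = 30/365 years.
ILS growth factor: (1 + 0.0773)^(30/365) = 1.00613859.
INR accumulates by (1 + 0.0951)^(30/365) = 1.00749471.
Forward (ILS per INR) = 0.044462 × 1.00613859 / 1.00749471 = 0.044402153.
Invert for INR per ILS: 1 / 0.044402153 = 22.5214.

22.5214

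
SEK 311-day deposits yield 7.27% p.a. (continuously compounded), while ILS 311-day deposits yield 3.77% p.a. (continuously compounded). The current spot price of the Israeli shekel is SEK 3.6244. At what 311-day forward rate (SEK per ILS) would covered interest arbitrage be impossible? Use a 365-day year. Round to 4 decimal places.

T = 311/365 years.
Growth of 1 SEK over T: e^(0.0727×311/365) = 1.0639032.
ILS growth factor: e^(0.0377×311/365) = 1.032644.
Forward (SEK per ILS) = 3.6244 × 1.0639032 / 1.032644 = 3.734114.

3.7341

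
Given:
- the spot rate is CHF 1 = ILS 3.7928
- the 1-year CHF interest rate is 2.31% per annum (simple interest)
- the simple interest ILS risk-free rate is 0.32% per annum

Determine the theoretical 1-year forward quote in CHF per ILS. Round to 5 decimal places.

0.26889

T = 1 year.
ILS accumulates by 1 + 0.0032×1 = 1.003200.
CHF growth factor: 1 + 0.0231×1 = 1.023100.
CIP: F = S · (grow ILS)/(grow CHF) = 3.7928 × 1.003200/1.023100 = 3.719027 ILS per CHF.
Invert for CHF per ILS: 1 / 3.719027 = 0.26889.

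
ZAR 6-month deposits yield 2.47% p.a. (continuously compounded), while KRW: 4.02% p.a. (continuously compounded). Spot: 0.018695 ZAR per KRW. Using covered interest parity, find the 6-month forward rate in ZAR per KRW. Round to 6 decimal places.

T = 6/12 years.
ZAR growth factor: e^(0.0247×6/12) = 1.0124266.
KRW accumulates by e^(0.0402×6/12) = 1.0203034.
CIP: F = S · (grow ZAR)/(grow KRW) = 0.018695 × 1.0124266/1.0203034 = 0.01855067 ZAR per KRW.

0.018551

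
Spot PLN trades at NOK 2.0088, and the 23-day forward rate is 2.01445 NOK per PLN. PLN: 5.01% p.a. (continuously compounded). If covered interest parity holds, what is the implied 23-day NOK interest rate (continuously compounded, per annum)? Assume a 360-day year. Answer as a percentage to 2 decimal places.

T = 23/360 years.
By CIP, F/S equals the NOK-to-PLN growth ratio: 2.01445/2.0088 = 1.0028126.
The PLN side grows by e^(0.0501×23/360) = 1.003206.
Hence g_NOK = 1.0060276.
r = ln(1.0060276)/(23/360) = 0.094062 → 9.41%.

9.41%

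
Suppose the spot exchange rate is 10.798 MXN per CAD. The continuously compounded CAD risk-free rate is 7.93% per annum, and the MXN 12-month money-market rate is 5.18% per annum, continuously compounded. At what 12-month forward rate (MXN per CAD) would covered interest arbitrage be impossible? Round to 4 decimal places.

T = 1 year.
MXN growth factor: e^(0.0518×1) = 1.05316509.
CAD accumulates by e^(0.0793×1) = 1.08252903.
Forward (MXN per CAD) = 10.798 × 1.05316509 / 1.08252903 = 10.505101.

10.5051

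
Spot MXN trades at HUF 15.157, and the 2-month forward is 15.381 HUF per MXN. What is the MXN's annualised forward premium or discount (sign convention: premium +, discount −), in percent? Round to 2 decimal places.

T = 2/12 years.
(F − S)/S = (15.381 − 15.157)/15.157 = 0.0147787.
Annualise by dividing by T: 0.0147787 / (2/12) = 0.088672 → 8.87%.

+8.87%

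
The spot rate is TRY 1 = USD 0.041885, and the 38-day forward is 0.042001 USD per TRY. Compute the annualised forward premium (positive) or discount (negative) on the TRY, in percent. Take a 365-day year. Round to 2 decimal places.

T = 38/365 years.
Period premium: (0.042001 − 0.041885)/0.041885 = 0.0027695.
Annualise by dividing by T: 0.0027695 / (38/365) = 0.026602 → 2.66%.

+2.66%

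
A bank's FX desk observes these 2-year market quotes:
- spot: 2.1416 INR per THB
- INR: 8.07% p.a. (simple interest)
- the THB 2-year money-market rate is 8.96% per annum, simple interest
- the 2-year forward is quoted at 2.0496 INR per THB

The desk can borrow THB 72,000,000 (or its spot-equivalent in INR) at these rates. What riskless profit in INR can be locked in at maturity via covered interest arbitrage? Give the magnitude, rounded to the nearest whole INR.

INR 5,066,346

T = 2 years.
Keep in THB, deliver into the forward: 72,000,000·1.179200·2.0496 = INR 174,015,959.04.
Swap to INR now, deposit: 72,000,000·2.1416·1.161400 = INR 179,082,305.28.
The quoted forward undervalues THB, so borrow THB, convert to INR at spot, deposit the INR at 8.07%, and buy THB forward at 2.0496 to cover the loan.
Arbitrage profit = |174,015,959.04 − 179,082,305.28| = INR 5,066,346.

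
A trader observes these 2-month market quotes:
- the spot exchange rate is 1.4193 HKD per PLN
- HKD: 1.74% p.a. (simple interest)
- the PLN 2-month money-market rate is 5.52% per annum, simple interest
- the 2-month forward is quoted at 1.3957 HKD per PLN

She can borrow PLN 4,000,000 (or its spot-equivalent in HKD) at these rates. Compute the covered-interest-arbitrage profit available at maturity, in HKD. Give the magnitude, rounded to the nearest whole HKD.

HKD 59,502

T = 2/12 years.
Invest the PLN and cover forward: 4,000,000 × 1.009200 × 1.3957 = HKD 5,634,161.76.
Convert at spot and invest in HKD: 4,000,000 × 1.4193 × 1.002900 = HKD 5,693,663.88.
The quoted forward undervalues PLN, so borrow PLN, convert to HKD at spot, deposit the HKD at 1.74%, and buy PLN forward at 1.3957 to cover the loan.
The gap between the two covered legs is HKD 59,502.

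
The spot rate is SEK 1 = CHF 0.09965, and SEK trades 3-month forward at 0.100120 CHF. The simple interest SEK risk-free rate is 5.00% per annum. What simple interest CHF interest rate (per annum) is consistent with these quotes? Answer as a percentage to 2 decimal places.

6.91%

T = 3/12 years.
By CIP, F/S equals the CHF-to-SEK growth ratio: 0.10012/0.09965 = 1.0047165.
The SEK side grows by 1 + 0.0500×3/12 = 1.012500.
Hence g_CHF = 1.0172755.
(1.0172755 − 1)/T = 0.069102, i.e. 6.91%.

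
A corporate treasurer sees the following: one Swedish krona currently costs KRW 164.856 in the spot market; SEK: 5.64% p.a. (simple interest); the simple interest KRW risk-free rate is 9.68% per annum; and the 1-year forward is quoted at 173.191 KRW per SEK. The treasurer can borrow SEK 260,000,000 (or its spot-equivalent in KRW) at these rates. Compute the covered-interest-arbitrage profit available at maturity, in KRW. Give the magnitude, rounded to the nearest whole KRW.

T = 1 year.
Route A — deposit SEK, sell forward: 260,000,000 × 1.056400 × 173.191 = KRW 47,569,332,824.00.
Route B — convert at spot, deposit KRW: 260,000,000 × 164.856 × 1.096800 = KRW 47,011,655,808.00.
The quoted forward overvalues SEK, so borrow KRW, buy SEK at spot, deposit the SEK at 5.64%, and sell the proceeds forward at 173.191.
Arbitrage profit = |47,569,332,824.00 − 47,011,655,808.00| = KRW 557,677,016.

KRW 557,677,016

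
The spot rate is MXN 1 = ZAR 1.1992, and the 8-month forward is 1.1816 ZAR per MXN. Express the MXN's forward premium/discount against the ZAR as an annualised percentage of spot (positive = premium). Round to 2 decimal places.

-2.20%

T = 8/12 years.
(F − S)/S = (1.1816 − 1.1992)/1.1992 = -0.0146765.
×(1/T) gives -2.20% p.a.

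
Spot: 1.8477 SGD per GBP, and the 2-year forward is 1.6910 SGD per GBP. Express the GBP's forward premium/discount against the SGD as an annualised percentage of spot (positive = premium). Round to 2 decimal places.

-4.24%

T = 2 years.
(F − S)/S = (1.6910 − 1.8477)/1.8477 = -0.0848081.
Annualise by dividing by T: -0.0848081 / 2 = -0.042404 → -4.24%.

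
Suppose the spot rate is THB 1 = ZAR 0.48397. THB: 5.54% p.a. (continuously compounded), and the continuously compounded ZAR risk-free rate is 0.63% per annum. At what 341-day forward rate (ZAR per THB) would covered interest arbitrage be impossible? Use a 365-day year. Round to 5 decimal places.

T = 341/365 years.
ZAR growth factor: e^(0.0063×341/365) = 1.0059031.
THB accumulates by e^(0.0554×341/365) = 1.0531201.
CIP: F = S · (grow ZAR)/(grow THB) = 0.48397 × 1.0059031/1.0531201 = 0.4622710 ZAR per THB.

0.46227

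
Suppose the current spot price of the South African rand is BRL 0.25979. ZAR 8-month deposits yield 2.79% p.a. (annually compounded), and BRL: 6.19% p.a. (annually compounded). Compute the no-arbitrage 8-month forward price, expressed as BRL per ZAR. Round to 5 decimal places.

0.26549

T = 8/12 years.
BRL growth factor: (1 + 0.0619)^(8/12) = 1.0408522.
ZAR growth factor: (1 + 0.0279)^(8/12) = 1.0185146.
Forward (BRL per ZAR) = 0.25979 × 1.0408522 / 1.0185146 = 0.2654876.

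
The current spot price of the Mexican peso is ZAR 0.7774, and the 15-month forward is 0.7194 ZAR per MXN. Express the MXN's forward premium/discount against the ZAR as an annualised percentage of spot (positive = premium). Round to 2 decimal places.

T = 15/12 years.
MXN trades forward at -7.46077% vs spot over the period.
Per annum: -0.0746077 / (15/12) = -0.059686 = -5.97%.

-5.97%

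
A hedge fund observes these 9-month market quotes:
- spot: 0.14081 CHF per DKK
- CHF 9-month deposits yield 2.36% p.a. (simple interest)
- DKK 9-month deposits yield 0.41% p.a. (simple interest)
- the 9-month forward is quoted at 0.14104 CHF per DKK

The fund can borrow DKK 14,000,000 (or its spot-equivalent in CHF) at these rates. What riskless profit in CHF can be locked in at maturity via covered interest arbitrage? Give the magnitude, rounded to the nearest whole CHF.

T = 9/12 years.
Route A — deposit DKK, sell forward: 14,000,000 × 1.003075 × 0.14104 = CHF 1,980,631.77.
Route B — convert at spot, deposit CHF: 14,000,000 × 0.14081 × 1.017700 = CHF 2,006,232.72.
The quoted forward undervalues DKK, so borrow DKK, convert to CHF at spot, deposit the CHF at 2.36%, and buy DKK forward at 0.14104 to cover the loan.
The gap between the two covered legs is CHF 25,601.

CHF 25,601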